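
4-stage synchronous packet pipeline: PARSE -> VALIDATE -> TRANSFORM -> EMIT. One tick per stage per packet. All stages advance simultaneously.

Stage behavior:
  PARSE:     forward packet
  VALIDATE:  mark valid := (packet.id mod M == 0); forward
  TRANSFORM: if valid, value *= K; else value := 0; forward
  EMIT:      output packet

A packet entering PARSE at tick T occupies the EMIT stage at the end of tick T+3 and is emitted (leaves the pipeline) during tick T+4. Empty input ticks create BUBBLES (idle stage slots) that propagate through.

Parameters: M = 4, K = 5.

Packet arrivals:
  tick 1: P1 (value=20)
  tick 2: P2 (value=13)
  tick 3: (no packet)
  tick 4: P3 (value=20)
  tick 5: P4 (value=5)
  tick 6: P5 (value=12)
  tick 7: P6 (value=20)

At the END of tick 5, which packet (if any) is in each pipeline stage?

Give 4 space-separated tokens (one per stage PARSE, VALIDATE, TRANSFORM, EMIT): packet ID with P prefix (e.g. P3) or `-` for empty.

Tick 1: [PARSE:P1(v=20,ok=F), VALIDATE:-, TRANSFORM:-, EMIT:-] out:-; in:P1
Tick 2: [PARSE:P2(v=13,ok=F), VALIDATE:P1(v=20,ok=F), TRANSFORM:-, EMIT:-] out:-; in:P2
Tick 3: [PARSE:-, VALIDATE:P2(v=13,ok=F), TRANSFORM:P1(v=0,ok=F), EMIT:-] out:-; in:-
Tick 4: [PARSE:P3(v=20,ok=F), VALIDATE:-, TRANSFORM:P2(v=0,ok=F), EMIT:P1(v=0,ok=F)] out:-; in:P3
Tick 5: [PARSE:P4(v=5,ok=F), VALIDATE:P3(v=20,ok=F), TRANSFORM:-, EMIT:P2(v=0,ok=F)] out:P1(v=0); in:P4
At end of tick 5: ['P4', 'P3', '-', 'P2']

Answer: P4 P3 - P2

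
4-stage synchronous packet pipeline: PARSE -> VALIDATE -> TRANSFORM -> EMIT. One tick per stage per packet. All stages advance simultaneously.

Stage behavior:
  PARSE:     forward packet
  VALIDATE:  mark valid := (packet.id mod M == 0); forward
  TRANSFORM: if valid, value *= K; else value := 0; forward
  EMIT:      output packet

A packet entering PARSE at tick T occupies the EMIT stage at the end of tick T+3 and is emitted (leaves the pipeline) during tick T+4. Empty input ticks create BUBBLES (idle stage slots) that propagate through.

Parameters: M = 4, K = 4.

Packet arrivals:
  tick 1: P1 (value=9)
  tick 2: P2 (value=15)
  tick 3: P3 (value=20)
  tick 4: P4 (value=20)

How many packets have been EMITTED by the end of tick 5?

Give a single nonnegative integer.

Answer: 1

Derivation:
Tick 1: [PARSE:P1(v=9,ok=F), VALIDATE:-, TRANSFORM:-, EMIT:-] out:-; in:P1
Tick 2: [PARSE:P2(v=15,ok=F), VALIDATE:P1(v=9,ok=F), TRANSFORM:-, EMIT:-] out:-; in:P2
Tick 3: [PARSE:P3(v=20,ok=F), VALIDATE:P2(v=15,ok=F), TRANSFORM:P1(v=0,ok=F), EMIT:-] out:-; in:P3
Tick 4: [PARSE:P4(v=20,ok=F), VALIDATE:P3(v=20,ok=F), TRANSFORM:P2(v=0,ok=F), EMIT:P1(v=0,ok=F)] out:-; in:P4
Tick 5: [PARSE:-, VALIDATE:P4(v=20,ok=T), TRANSFORM:P3(v=0,ok=F), EMIT:P2(v=0,ok=F)] out:P1(v=0); in:-
Emitted by tick 5: ['P1']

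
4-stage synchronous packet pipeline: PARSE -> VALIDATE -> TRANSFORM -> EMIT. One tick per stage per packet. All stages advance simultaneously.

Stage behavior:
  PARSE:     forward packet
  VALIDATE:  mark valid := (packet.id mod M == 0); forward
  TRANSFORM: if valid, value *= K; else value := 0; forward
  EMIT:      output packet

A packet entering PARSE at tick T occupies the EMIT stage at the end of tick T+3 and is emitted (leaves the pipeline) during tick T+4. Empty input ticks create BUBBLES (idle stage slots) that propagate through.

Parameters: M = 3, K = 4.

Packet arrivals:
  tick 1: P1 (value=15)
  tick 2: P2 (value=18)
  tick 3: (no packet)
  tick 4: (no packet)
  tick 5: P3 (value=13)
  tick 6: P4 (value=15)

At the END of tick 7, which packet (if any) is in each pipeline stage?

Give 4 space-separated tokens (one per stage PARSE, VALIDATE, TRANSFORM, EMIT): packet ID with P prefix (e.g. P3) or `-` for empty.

Answer: - P4 P3 -

Derivation:
Tick 1: [PARSE:P1(v=15,ok=F), VALIDATE:-, TRANSFORM:-, EMIT:-] out:-; in:P1
Tick 2: [PARSE:P2(v=18,ok=F), VALIDATE:P1(v=15,ok=F), TRANSFORM:-, EMIT:-] out:-; in:P2
Tick 3: [PARSE:-, VALIDATE:P2(v=18,ok=F), TRANSFORM:P1(v=0,ok=F), EMIT:-] out:-; in:-
Tick 4: [PARSE:-, VALIDATE:-, TRANSFORM:P2(v=0,ok=F), EMIT:P1(v=0,ok=F)] out:-; in:-
Tick 5: [PARSE:P3(v=13,ok=F), VALIDATE:-, TRANSFORM:-, EMIT:P2(v=0,ok=F)] out:P1(v=0); in:P3
Tick 6: [PARSE:P4(v=15,ok=F), VALIDATE:P3(v=13,ok=T), TRANSFORM:-, EMIT:-] out:P2(v=0); in:P4
Tick 7: [PARSE:-, VALIDATE:P4(v=15,ok=F), TRANSFORM:P3(v=52,ok=T), EMIT:-] out:-; in:-
At end of tick 7: ['-', 'P4', 'P3', '-']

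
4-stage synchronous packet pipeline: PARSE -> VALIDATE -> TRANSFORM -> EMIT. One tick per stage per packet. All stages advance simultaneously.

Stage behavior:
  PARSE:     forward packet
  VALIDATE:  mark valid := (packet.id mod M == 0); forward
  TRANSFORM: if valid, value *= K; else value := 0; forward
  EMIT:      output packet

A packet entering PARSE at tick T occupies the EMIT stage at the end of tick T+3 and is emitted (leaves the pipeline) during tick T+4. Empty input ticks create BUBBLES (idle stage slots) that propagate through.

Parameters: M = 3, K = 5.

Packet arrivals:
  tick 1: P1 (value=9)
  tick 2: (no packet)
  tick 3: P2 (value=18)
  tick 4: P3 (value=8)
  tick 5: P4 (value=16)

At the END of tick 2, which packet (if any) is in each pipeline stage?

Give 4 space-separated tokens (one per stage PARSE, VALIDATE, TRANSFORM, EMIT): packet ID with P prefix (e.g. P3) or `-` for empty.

Answer: - P1 - -

Derivation:
Tick 1: [PARSE:P1(v=9,ok=F), VALIDATE:-, TRANSFORM:-, EMIT:-] out:-; in:P1
Tick 2: [PARSE:-, VALIDATE:P1(v=9,ok=F), TRANSFORM:-, EMIT:-] out:-; in:-
At end of tick 2: ['-', 'P1', '-', '-']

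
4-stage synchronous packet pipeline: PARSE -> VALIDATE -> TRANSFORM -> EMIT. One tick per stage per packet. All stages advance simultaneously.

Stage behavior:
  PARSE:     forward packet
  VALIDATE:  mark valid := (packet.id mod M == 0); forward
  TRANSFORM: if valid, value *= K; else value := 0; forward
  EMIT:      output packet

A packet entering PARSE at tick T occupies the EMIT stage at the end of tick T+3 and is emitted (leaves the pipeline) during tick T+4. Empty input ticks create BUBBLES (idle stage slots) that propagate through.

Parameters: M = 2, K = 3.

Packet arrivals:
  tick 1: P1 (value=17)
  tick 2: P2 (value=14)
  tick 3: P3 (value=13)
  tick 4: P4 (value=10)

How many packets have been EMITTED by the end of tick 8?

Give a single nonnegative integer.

Answer: 4

Derivation:
Tick 1: [PARSE:P1(v=17,ok=F), VALIDATE:-, TRANSFORM:-, EMIT:-] out:-; in:P1
Tick 2: [PARSE:P2(v=14,ok=F), VALIDATE:P1(v=17,ok=F), TRANSFORM:-, EMIT:-] out:-; in:P2
Tick 3: [PARSE:P3(v=13,ok=F), VALIDATE:P2(v=14,ok=T), TRANSFORM:P1(v=0,ok=F), EMIT:-] out:-; in:P3
Tick 4: [PARSE:P4(v=10,ok=F), VALIDATE:P3(v=13,ok=F), TRANSFORM:P2(v=42,ok=T), EMIT:P1(v=0,ok=F)] out:-; in:P4
Tick 5: [PARSE:-, VALIDATE:P4(v=10,ok=T), TRANSFORM:P3(v=0,ok=F), EMIT:P2(v=42,ok=T)] out:P1(v=0); in:-
Tick 6: [PARSE:-, VALIDATE:-, TRANSFORM:P4(v=30,ok=T), EMIT:P3(v=0,ok=F)] out:P2(v=42); in:-
Tick 7: [PARSE:-, VALIDATE:-, TRANSFORM:-, EMIT:P4(v=30,ok=T)] out:P3(v=0); in:-
Tick 8: [PARSE:-, VALIDATE:-, TRANSFORM:-, EMIT:-] out:P4(v=30); in:-
Emitted by tick 8: ['P1', 'P2', 'P3', 'P4']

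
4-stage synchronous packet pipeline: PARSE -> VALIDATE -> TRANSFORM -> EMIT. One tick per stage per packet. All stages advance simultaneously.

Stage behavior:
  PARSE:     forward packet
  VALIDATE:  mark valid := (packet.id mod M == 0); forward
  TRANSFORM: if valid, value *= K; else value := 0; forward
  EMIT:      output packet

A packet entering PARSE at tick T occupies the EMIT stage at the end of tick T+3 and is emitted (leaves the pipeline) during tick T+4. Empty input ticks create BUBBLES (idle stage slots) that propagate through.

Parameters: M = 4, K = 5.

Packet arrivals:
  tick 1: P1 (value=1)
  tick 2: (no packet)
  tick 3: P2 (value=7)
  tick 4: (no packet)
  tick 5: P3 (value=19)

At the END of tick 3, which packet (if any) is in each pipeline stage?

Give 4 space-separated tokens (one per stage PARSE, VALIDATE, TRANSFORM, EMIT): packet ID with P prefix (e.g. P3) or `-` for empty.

Tick 1: [PARSE:P1(v=1,ok=F), VALIDATE:-, TRANSFORM:-, EMIT:-] out:-; in:P1
Tick 2: [PARSE:-, VALIDATE:P1(v=1,ok=F), TRANSFORM:-, EMIT:-] out:-; in:-
Tick 3: [PARSE:P2(v=7,ok=F), VALIDATE:-, TRANSFORM:P1(v=0,ok=F), EMIT:-] out:-; in:P2
At end of tick 3: ['P2', '-', 'P1', '-']

Answer: P2 - P1 -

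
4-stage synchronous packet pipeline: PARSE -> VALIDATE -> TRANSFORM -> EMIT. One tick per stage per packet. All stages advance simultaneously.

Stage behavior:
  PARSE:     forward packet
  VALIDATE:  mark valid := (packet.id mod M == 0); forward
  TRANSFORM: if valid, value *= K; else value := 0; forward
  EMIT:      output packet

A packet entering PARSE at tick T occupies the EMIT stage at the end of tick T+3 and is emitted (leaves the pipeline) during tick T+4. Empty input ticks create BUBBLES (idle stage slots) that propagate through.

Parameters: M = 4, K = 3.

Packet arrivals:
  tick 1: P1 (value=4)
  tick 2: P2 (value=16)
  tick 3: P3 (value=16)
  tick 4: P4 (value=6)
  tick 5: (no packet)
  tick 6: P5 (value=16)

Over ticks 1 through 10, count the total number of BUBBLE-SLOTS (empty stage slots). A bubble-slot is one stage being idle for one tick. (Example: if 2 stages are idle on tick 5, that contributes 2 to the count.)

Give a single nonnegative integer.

Tick 1: [PARSE:P1(v=4,ok=F), VALIDATE:-, TRANSFORM:-, EMIT:-] out:-; bubbles=3
Tick 2: [PARSE:P2(v=16,ok=F), VALIDATE:P1(v=4,ok=F), TRANSFORM:-, EMIT:-] out:-; bubbles=2
Tick 3: [PARSE:P3(v=16,ok=F), VALIDATE:P2(v=16,ok=F), TRANSFORM:P1(v=0,ok=F), EMIT:-] out:-; bubbles=1
Tick 4: [PARSE:P4(v=6,ok=F), VALIDATE:P3(v=16,ok=F), TRANSFORM:P2(v=0,ok=F), EMIT:P1(v=0,ok=F)] out:-; bubbles=0
Tick 5: [PARSE:-, VALIDATE:P4(v=6,ok=T), TRANSFORM:P3(v=0,ok=F), EMIT:P2(v=0,ok=F)] out:P1(v=0); bubbles=1
Tick 6: [PARSE:P5(v=16,ok=F), VALIDATE:-, TRANSFORM:P4(v=18,ok=T), EMIT:P3(v=0,ok=F)] out:P2(v=0); bubbles=1
Tick 7: [PARSE:-, VALIDATE:P5(v=16,ok=F), TRANSFORM:-, EMIT:P4(v=18,ok=T)] out:P3(v=0); bubbles=2
Tick 8: [PARSE:-, VALIDATE:-, TRANSFORM:P5(v=0,ok=F), EMIT:-] out:P4(v=18); bubbles=3
Tick 9: [PARSE:-, VALIDATE:-, TRANSFORM:-, EMIT:P5(v=0,ok=F)] out:-; bubbles=3
Tick 10: [PARSE:-, VALIDATE:-, TRANSFORM:-, EMIT:-] out:P5(v=0); bubbles=4
Total bubble-slots: 20

Answer: 20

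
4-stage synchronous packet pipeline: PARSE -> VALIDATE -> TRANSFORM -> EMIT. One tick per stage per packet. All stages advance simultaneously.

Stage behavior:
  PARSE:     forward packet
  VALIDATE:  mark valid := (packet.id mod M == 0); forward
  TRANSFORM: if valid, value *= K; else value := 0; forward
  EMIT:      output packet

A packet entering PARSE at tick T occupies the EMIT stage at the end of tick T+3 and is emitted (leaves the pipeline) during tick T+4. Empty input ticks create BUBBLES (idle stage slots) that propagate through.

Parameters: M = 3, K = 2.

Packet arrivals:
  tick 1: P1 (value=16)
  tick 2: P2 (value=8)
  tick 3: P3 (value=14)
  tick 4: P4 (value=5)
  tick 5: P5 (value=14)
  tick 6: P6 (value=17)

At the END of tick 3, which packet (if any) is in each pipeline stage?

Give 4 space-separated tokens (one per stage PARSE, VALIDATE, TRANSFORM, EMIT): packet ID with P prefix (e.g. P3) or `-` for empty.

Tick 1: [PARSE:P1(v=16,ok=F), VALIDATE:-, TRANSFORM:-, EMIT:-] out:-; in:P1
Tick 2: [PARSE:P2(v=8,ok=F), VALIDATE:P1(v=16,ok=F), TRANSFORM:-, EMIT:-] out:-; in:P2
Tick 3: [PARSE:P3(v=14,ok=F), VALIDATE:P2(v=8,ok=F), TRANSFORM:P1(v=0,ok=F), EMIT:-] out:-; in:P3
At end of tick 3: ['P3', 'P2', 'P1', '-']

Answer: P3 P2 P1 -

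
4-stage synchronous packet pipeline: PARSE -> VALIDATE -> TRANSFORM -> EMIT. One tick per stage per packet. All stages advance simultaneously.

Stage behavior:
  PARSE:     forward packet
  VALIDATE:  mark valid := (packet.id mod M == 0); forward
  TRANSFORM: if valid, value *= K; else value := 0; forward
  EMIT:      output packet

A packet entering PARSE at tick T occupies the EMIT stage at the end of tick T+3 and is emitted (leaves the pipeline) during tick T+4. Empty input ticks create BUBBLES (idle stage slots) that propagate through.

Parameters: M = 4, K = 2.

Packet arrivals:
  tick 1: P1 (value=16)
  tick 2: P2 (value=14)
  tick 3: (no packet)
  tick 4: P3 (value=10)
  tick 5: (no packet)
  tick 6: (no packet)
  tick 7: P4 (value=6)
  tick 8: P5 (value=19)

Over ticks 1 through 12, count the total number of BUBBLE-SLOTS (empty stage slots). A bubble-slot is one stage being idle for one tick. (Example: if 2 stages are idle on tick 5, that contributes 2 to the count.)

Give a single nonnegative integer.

Answer: 28

Derivation:
Tick 1: [PARSE:P1(v=16,ok=F), VALIDATE:-, TRANSFORM:-, EMIT:-] out:-; bubbles=3
Tick 2: [PARSE:P2(v=14,ok=F), VALIDATE:P1(v=16,ok=F), TRANSFORM:-, EMIT:-] out:-; bubbles=2
Tick 3: [PARSE:-, VALIDATE:P2(v=14,ok=F), TRANSFORM:P1(v=0,ok=F), EMIT:-] out:-; bubbles=2
Tick 4: [PARSE:P3(v=10,ok=F), VALIDATE:-, TRANSFORM:P2(v=0,ok=F), EMIT:P1(v=0,ok=F)] out:-; bubbles=1
Tick 5: [PARSE:-, VALIDATE:P3(v=10,ok=F), TRANSFORM:-, EMIT:P2(v=0,ok=F)] out:P1(v=0); bubbles=2
Tick 6: [PARSE:-, VALIDATE:-, TRANSFORM:P3(v=0,ok=F), EMIT:-] out:P2(v=0); bubbles=3
Tick 7: [PARSE:P4(v=6,ok=F), VALIDATE:-, TRANSFORM:-, EMIT:P3(v=0,ok=F)] out:-; bubbles=2
Tick 8: [PARSE:P5(v=19,ok=F), VALIDATE:P4(v=6,ok=T), TRANSFORM:-, EMIT:-] out:P3(v=0); bubbles=2
Tick 9: [PARSE:-, VALIDATE:P5(v=19,ok=F), TRANSFORM:P4(v=12,ok=T), EMIT:-] out:-; bubbles=2
Tick 10: [PARSE:-, VALIDATE:-, TRANSFORM:P5(v=0,ok=F), EMIT:P4(v=12,ok=T)] out:-; bubbles=2
Tick 11: [PARSE:-, VALIDATE:-, TRANSFORM:-, EMIT:P5(v=0,ok=F)] out:P4(v=12); bubbles=3
Tick 12: [PARSE:-, VALIDATE:-, TRANSFORM:-, EMIT:-] out:P5(v=0); bubbles=4
Total bubble-slots: 28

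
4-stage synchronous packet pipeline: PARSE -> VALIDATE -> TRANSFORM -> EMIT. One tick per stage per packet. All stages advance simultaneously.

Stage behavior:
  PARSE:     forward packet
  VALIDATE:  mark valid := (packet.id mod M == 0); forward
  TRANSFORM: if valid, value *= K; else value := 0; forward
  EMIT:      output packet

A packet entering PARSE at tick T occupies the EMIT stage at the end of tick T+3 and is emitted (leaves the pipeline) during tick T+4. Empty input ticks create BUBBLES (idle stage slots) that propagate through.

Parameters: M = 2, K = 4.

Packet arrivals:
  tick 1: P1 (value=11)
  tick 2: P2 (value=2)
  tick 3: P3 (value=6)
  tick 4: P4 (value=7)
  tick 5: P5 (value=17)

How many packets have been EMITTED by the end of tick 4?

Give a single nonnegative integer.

Tick 1: [PARSE:P1(v=11,ok=F), VALIDATE:-, TRANSFORM:-, EMIT:-] out:-; in:P1
Tick 2: [PARSE:P2(v=2,ok=F), VALIDATE:P1(v=11,ok=F), TRANSFORM:-, EMIT:-] out:-; in:P2
Tick 3: [PARSE:P3(v=6,ok=F), VALIDATE:P2(v=2,ok=T), TRANSFORM:P1(v=0,ok=F), EMIT:-] out:-; in:P3
Tick 4: [PARSE:P4(v=7,ok=F), VALIDATE:P3(v=6,ok=F), TRANSFORM:P2(v=8,ok=T), EMIT:P1(v=0,ok=F)] out:-; in:P4
Emitted by tick 4: []

Answer: 0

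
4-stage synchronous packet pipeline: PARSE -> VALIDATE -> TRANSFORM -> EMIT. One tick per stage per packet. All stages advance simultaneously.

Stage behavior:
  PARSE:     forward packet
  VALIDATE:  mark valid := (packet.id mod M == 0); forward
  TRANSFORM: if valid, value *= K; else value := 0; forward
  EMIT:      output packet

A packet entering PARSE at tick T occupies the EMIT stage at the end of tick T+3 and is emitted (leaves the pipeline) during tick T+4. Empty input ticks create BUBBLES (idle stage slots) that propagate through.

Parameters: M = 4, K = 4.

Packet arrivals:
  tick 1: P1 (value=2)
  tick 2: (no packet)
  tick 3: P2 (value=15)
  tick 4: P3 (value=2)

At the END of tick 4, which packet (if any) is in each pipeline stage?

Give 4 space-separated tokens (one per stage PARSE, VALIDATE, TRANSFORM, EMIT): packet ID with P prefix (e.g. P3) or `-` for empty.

Tick 1: [PARSE:P1(v=2,ok=F), VALIDATE:-, TRANSFORM:-, EMIT:-] out:-; in:P1
Tick 2: [PARSE:-, VALIDATE:P1(v=2,ok=F), TRANSFORM:-, EMIT:-] out:-; in:-
Tick 3: [PARSE:P2(v=15,ok=F), VALIDATE:-, TRANSFORM:P1(v=0,ok=F), EMIT:-] out:-; in:P2
Tick 4: [PARSE:P3(v=2,ok=F), VALIDATE:P2(v=15,ok=F), TRANSFORM:-, EMIT:P1(v=0,ok=F)] out:-; in:P3
At end of tick 4: ['P3', 'P2', '-', 'P1']

Answer: P3 P2 - P1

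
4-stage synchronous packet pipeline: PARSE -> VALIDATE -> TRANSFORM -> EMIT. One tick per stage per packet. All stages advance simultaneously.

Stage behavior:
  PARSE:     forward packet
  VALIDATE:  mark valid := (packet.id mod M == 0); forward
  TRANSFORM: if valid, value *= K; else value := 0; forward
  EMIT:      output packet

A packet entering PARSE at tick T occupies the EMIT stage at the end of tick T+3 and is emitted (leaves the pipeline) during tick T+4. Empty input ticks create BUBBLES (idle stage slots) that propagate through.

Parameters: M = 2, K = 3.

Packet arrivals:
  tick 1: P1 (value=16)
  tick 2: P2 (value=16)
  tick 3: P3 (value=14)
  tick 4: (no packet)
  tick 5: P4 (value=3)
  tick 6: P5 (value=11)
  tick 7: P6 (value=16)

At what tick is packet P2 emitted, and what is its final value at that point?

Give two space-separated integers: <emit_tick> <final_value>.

Tick 1: [PARSE:P1(v=16,ok=F), VALIDATE:-, TRANSFORM:-, EMIT:-] out:-; in:P1
Tick 2: [PARSE:P2(v=16,ok=F), VALIDATE:P1(v=16,ok=F), TRANSFORM:-, EMIT:-] out:-; in:P2
Tick 3: [PARSE:P3(v=14,ok=F), VALIDATE:P2(v=16,ok=T), TRANSFORM:P1(v=0,ok=F), EMIT:-] out:-; in:P3
Tick 4: [PARSE:-, VALIDATE:P3(v=14,ok=F), TRANSFORM:P2(v=48,ok=T), EMIT:P1(v=0,ok=F)] out:-; in:-
Tick 5: [PARSE:P4(v=3,ok=F), VALIDATE:-, TRANSFORM:P3(v=0,ok=F), EMIT:P2(v=48,ok=T)] out:P1(v=0); in:P4
Tick 6: [PARSE:P5(v=11,ok=F), VALIDATE:P4(v=3,ok=T), TRANSFORM:-, EMIT:P3(v=0,ok=F)] out:P2(v=48); in:P5
Tick 7: [PARSE:P6(v=16,ok=F), VALIDATE:P5(v=11,ok=F), TRANSFORM:P4(v=9,ok=T), EMIT:-] out:P3(v=0); in:P6
Tick 8: [PARSE:-, VALIDATE:P6(v=16,ok=T), TRANSFORM:P5(v=0,ok=F), EMIT:P4(v=9,ok=T)] out:-; in:-
Tick 9: [PARSE:-, VALIDATE:-, TRANSFORM:P6(v=48,ok=T), EMIT:P5(v=0,ok=F)] out:P4(v=9); in:-
Tick 10: [PARSE:-, VALIDATE:-, TRANSFORM:-, EMIT:P6(v=48,ok=T)] out:P5(v=0); in:-
Tick 11: [PARSE:-, VALIDATE:-, TRANSFORM:-, EMIT:-] out:P6(v=48); in:-
P2: arrives tick 2, valid=True (id=2, id%2=0), emit tick 6, final value 48

Answer: 6 48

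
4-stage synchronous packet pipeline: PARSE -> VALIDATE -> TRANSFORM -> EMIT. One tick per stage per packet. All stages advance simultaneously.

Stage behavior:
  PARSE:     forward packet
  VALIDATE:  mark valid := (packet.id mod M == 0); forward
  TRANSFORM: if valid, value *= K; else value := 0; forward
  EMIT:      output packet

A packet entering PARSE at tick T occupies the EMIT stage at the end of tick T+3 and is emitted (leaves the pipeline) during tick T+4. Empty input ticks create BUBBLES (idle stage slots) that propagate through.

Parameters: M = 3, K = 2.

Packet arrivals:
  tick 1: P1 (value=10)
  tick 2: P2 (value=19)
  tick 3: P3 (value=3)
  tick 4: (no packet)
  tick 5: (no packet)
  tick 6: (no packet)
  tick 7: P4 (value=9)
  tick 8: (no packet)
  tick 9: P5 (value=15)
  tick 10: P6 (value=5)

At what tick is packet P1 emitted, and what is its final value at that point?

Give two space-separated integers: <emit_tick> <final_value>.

Answer: 5 0

Derivation:
Tick 1: [PARSE:P1(v=10,ok=F), VALIDATE:-, TRANSFORM:-, EMIT:-] out:-; in:P1
Tick 2: [PARSE:P2(v=19,ok=F), VALIDATE:P1(v=10,ok=F), TRANSFORM:-, EMIT:-] out:-; in:P2
Tick 3: [PARSE:P3(v=3,ok=F), VALIDATE:P2(v=19,ok=F), TRANSFORM:P1(v=0,ok=F), EMIT:-] out:-; in:P3
Tick 4: [PARSE:-, VALIDATE:P3(v=3,ok=T), TRANSFORM:P2(v=0,ok=F), EMIT:P1(v=0,ok=F)] out:-; in:-
Tick 5: [PARSE:-, VALIDATE:-, TRANSFORM:P3(v=6,ok=T), EMIT:P2(v=0,ok=F)] out:P1(v=0); in:-
Tick 6: [PARSE:-, VALIDATE:-, TRANSFORM:-, EMIT:P3(v=6,ok=T)] out:P2(v=0); in:-
Tick 7: [PARSE:P4(v=9,ok=F), VALIDATE:-, TRANSFORM:-, EMIT:-] out:P3(v=6); in:P4
Tick 8: [PARSE:-, VALIDATE:P4(v=9,ok=F), TRANSFORM:-, EMIT:-] out:-; in:-
Tick 9: [PARSE:P5(v=15,ok=F), VALIDATE:-, TRANSFORM:P4(v=0,ok=F), EMIT:-] out:-; in:P5
Tick 10: [PARSE:P6(v=5,ok=F), VALIDATE:P5(v=15,ok=F), TRANSFORM:-, EMIT:P4(v=0,ok=F)] out:-; in:P6
Tick 11: [PARSE:-, VALIDATE:P6(v=5,ok=T), TRANSFORM:P5(v=0,ok=F), EMIT:-] out:P4(v=0); in:-
Tick 12: [PARSE:-, VALIDATE:-, TRANSFORM:P6(v=10,ok=T), EMIT:P5(v=0,ok=F)] out:-; in:-
Tick 13: [PARSE:-, VALIDATE:-, TRANSFORM:-, EMIT:P6(v=10,ok=T)] out:P5(v=0); in:-
Tick 14: [PARSE:-, VALIDATE:-, TRANSFORM:-, EMIT:-] out:P6(v=10); in:-
P1: arrives tick 1, valid=False (id=1, id%3=1), emit tick 5, final value 0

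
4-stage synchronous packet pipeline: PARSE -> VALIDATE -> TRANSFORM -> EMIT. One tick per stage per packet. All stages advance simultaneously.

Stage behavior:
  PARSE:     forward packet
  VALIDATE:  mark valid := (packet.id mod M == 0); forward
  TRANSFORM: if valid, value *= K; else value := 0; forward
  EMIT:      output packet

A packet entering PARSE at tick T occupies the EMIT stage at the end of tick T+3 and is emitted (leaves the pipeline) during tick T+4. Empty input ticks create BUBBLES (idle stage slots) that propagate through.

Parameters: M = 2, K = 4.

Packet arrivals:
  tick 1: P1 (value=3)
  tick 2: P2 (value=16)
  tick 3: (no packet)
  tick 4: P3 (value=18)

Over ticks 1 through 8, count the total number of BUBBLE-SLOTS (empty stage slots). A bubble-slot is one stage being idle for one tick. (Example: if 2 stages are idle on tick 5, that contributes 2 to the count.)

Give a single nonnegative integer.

Answer: 20

Derivation:
Tick 1: [PARSE:P1(v=3,ok=F), VALIDATE:-, TRANSFORM:-, EMIT:-] out:-; bubbles=3
Tick 2: [PARSE:P2(v=16,ok=F), VALIDATE:P1(v=3,ok=F), TRANSFORM:-, EMIT:-] out:-; bubbles=2
Tick 3: [PARSE:-, VALIDATE:P2(v=16,ok=T), TRANSFORM:P1(v=0,ok=F), EMIT:-] out:-; bubbles=2
Tick 4: [PARSE:P3(v=18,ok=F), VALIDATE:-, TRANSFORM:P2(v=64,ok=T), EMIT:P1(v=0,ok=F)] out:-; bubbles=1
Tick 5: [PARSE:-, VALIDATE:P3(v=18,ok=F), TRANSFORM:-, EMIT:P2(v=64,ok=T)] out:P1(v=0); bubbles=2
Tick 6: [PARSE:-, VALIDATE:-, TRANSFORM:P3(v=0,ok=F), EMIT:-] out:P2(v=64); bubbles=3
Tick 7: [PARSE:-, VALIDATE:-, TRANSFORM:-, EMIT:P3(v=0,ok=F)] out:-; bubbles=3
Tick 8: [PARSE:-, VALIDATE:-, TRANSFORM:-, EMIT:-] out:P3(v=0); bubbles=4
Total bubble-slots: 20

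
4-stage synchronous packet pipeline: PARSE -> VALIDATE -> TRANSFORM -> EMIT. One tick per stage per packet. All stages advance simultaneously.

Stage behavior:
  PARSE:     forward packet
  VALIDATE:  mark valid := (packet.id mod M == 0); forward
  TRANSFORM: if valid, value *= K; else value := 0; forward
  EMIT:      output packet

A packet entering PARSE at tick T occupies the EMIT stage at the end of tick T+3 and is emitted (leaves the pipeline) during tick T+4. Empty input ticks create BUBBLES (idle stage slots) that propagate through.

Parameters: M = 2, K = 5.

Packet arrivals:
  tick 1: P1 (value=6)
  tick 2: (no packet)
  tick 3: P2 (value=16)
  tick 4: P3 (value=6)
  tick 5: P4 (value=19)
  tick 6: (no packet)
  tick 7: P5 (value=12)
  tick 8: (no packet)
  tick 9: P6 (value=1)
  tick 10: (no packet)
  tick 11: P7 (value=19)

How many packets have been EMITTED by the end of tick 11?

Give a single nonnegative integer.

Answer: 5

Derivation:
Tick 1: [PARSE:P1(v=6,ok=F), VALIDATE:-, TRANSFORM:-, EMIT:-] out:-; in:P1
Tick 2: [PARSE:-, VALIDATE:P1(v=6,ok=F), TRANSFORM:-, EMIT:-] out:-; in:-
Tick 3: [PARSE:P2(v=16,ok=F), VALIDATE:-, TRANSFORM:P1(v=0,ok=F), EMIT:-] out:-; in:P2
Tick 4: [PARSE:P3(v=6,ok=F), VALIDATE:P2(v=16,ok=T), TRANSFORM:-, EMIT:P1(v=0,ok=F)] out:-; in:P3
Tick 5: [PARSE:P4(v=19,ok=F), VALIDATE:P3(v=6,ok=F), TRANSFORM:P2(v=80,ok=T), EMIT:-] out:P1(v=0); in:P4
Tick 6: [PARSE:-, VALIDATE:P4(v=19,ok=T), TRANSFORM:P3(v=0,ok=F), EMIT:P2(v=80,ok=T)] out:-; in:-
Tick 7: [PARSE:P5(v=12,ok=F), VALIDATE:-, TRANSFORM:P4(v=95,ok=T), EMIT:P3(v=0,ok=F)] out:P2(v=80); in:P5
Tick 8: [PARSE:-, VALIDATE:P5(v=12,ok=F), TRANSFORM:-, EMIT:P4(v=95,ok=T)] out:P3(v=0); in:-
Tick 9: [PARSE:P6(v=1,ok=F), VALIDATE:-, TRANSFORM:P5(v=0,ok=F), EMIT:-] out:P4(v=95); in:P6
Tick 10: [PARSE:-, VALIDATE:P6(v=1,ok=T), TRANSFORM:-, EMIT:P5(v=0,ok=F)] out:-; in:-
Tick 11: [PARSE:P7(v=19,ok=F), VALIDATE:-, TRANSFORM:P6(v=5,ok=T), EMIT:-] out:P5(v=0); in:P7
Emitted by tick 11: ['P1', 'P2', 'P3', 'P4', 'P5']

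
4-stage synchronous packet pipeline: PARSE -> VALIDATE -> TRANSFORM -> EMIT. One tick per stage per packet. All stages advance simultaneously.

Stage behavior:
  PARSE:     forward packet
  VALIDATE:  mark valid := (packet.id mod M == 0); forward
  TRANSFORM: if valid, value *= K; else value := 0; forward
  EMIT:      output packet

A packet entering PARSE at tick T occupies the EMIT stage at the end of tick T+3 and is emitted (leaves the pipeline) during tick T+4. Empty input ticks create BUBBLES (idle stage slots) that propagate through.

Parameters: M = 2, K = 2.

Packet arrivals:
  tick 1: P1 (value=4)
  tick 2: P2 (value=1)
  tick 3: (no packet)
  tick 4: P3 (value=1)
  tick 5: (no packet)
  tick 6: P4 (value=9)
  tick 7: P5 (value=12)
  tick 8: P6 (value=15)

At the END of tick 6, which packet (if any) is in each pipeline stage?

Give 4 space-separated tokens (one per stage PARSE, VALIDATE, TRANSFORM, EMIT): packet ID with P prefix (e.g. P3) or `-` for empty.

Tick 1: [PARSE:P1(v=4,ok=F), VALIDATE:-, TRANSFORM:-, EMIT:-] out:-; in:P1
Tick 2: [PARSE:P2(v=1,ok=F), VALIDATE:P1(v=4,ok=F), TRANSFORM:-, EMIT:-] out:-; in:P2
Tick 3: [PARSE:-, VALIDATE:P2(v=1,ok=T), TRANSFORM:P1(v=0,ok=F), EMIT:-] out:-; in:-
Tick 4: [PARSE:P3(v=1,ok=F), VALIDATE:-, TRANSFORM:P2(v=2,ok=T), EMIT:P1(v=0,ok=F)] out:-; in:P3
Tick 5: [PARSE:-, VALIDATE:P3(v=1,ok=F), TRANSFORM:-, EMIT:P2(v=2,ok=T)] out:P1(v=0); in:-
Tick 6: [PARSE:P4(v=9,ok=F), VALIDATE:-, TRANSFORM:P3(v=0,ok=F), EMIT:-] out:P2(v=2); in:P4
At end of tick 6: ['P4', '-', 'P3', '-']

Answer: P4 - P3 -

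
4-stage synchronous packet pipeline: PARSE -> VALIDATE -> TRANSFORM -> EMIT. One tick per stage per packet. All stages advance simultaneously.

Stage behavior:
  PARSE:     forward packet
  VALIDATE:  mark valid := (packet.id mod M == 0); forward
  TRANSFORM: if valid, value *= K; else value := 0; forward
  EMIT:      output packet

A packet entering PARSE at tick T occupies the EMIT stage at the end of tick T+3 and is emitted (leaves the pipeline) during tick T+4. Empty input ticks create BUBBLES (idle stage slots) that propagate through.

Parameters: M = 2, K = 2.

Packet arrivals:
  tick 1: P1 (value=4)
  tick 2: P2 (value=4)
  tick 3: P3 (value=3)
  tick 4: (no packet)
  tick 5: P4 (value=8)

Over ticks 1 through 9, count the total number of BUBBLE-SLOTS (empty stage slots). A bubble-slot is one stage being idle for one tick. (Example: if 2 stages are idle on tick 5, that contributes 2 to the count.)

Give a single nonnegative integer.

Answer: 20

Derivation:
Tick 1: [PARSE:P1(v=4,ok=F), VALIDATE:-, TRANSFORM:-, EMIT:-] out:-; bubbles=3
Tick 2: [PARSE:P2(v=4,ok=F), VALIDATE:P1(v=4,ok=F), TRANSFORM:-, EMIT:-] out:-; bubbles=2
Tick 3: [PARSE:P3(v=3,ok=F), VALIDATE:P2(v=4,ok=T), TRANSFORM:P1(v=0,ok=F), EMIT:-] out:-; bubbles=1
Tick 4: [PARSE:-, VALIDATE:P3(v=3,ok=F), TRANSFORM:P2(v=8,ok=T), EMIT:P1(v=0,ok=F)] out:-; bubbles=1
Tick 5: [PARSE:P4(v=8,ok=F), VALIDATE:-, TRANSFORM:P3(v=0,ok=F), EMIT:P2(v=8,ok=T)] out:P1(v=0); bubbles=1
Tick 6: [PARSE:-, VALIDATE:P4(v=8,ok=T), TRANSFORM:-, EMIT:P3(v=0,ok=F)] out:P2(v=8); bubbles=2
Tick 7: [PARSE:-, VALIDATE:-, TRANSFORM:P4(v=16,ok=T), EMIT:-] out:P3(v=0); bubbles=3
Tick 8: [PARSE:-, VALIDATE:-, TRANSFORM:-, EMIT:P4(v=16,ok=T)] out:-; bubbles=3
Tick 9: [PARSE:-, VALIDATE:-, TRANSFORM:-, EMIT:-] out:P4(v=16); bubbles=4
Total bubble-slots: 20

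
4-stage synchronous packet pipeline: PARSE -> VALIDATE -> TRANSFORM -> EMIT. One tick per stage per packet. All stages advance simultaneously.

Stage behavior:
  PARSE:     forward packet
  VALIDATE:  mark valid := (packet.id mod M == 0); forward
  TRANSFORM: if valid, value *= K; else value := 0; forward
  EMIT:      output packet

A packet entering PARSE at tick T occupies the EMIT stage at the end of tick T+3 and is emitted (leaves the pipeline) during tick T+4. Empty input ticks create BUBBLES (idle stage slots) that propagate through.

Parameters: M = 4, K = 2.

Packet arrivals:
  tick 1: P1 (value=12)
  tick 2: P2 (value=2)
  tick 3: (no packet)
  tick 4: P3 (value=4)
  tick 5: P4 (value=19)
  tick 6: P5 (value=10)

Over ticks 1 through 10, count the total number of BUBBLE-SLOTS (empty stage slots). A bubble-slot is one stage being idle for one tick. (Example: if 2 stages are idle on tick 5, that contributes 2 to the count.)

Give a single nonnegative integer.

Answer: 20

Derivation:
Tick 1: [PARSE:P1(v=12,ok=F), VALIDATE:-, TRANSFORM:-, EMIT:-] out:-; bubbles=3
Tick 2: [PARSE:P2(v=2,ok=F), VALIDATE:P1(v=12,ok=F), TRANSFORM:-, EMIT:-] out:-; bubbles=2
Tick 3: [PARSE:-, VALIDATE:P2(v=2,ok=F), TRANSFORM:P1(v=0,ok=F), EMIT:-] out:-; bubbles=2
Tick 4: [PARSE:P3(v=4,ok=F), VALIDATE:-, TRANSFORM:P2(v=0,ok=F), EMIT:P1(v=0,ok=F)] out:-; bubbles=1
Tick 5: [PARSE:P4(v=19,ok=F), VALIDATE:P3(v=4,ok=F), TRANSFORM:-, EMIT:P2(v=0,ok=F)] out:P1(v=0); bubbles=1
Tick 6: [PARSE:P5(v=10,ok=F), VALIDATE:P4(v=19,ok=T), TRANSFORM:P3(v=0,ok=F), EMIT:-] out:P2(v=0); bubbles=1
Tick 7: [PARSE:-, VALIDATE:P5(v=10,ok=F), TRANSFORM:P4(v=38,ok=T), EMIT:P3(v=0,ok=F)] out:-; bubbles=1
Tick 8: [PARSE:-, VALIDATE:-, TRANSFORM:P5(v=0,ok=F), EMIT:P4(v=38,ok=T)] out:P3(v=0); bubbles=2
Tick 9: [PARSE:-, VALIDATE:-, TRANSFORM:-, EMIT:P5(v=0,ok=F)] out:P4(v=38); bubbles=3
Tick 10: [PARSE:-, VALIDATE:-, TRANSFORM:-, EMIT:-] out:P5(v=0); bubbles=4
Total bubble-slots: 20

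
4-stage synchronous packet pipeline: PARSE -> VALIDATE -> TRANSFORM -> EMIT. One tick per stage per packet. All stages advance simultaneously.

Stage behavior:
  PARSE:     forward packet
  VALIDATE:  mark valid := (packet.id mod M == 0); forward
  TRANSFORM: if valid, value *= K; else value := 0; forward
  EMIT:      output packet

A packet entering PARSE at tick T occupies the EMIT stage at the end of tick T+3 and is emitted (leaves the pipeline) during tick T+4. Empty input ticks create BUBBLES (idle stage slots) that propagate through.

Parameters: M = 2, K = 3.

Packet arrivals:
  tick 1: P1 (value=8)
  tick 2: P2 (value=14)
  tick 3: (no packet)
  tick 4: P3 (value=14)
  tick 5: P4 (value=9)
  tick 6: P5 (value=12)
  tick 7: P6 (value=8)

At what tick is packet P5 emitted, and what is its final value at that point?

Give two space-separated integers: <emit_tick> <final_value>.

Tick 1: [PARSE:P1(v=8,ok=F), VALIDATE:-, TRANSFORM:-, EMIT:-] out:-; in:P1
Tick 2: [PARSE:P2(v=14,ok=F), VALIDATE:P1(v=8,ok=F), TRANSFORM:-, EMIT:-] out:-; in:P2
Tick 3: [PARSE:-, VALIDATE:P2(v=14,ok=T), TRANSFORM:P1(v=0,ok=F), EMIT:-] out:-; in:-
Tick 4: [PARSE:P3(v=14,ok=F), VALIDATE:-, TRANSFORM:P2(v=42,ok=T), EMIT:P1(v=0,ok=F)] out:-; in:P3
Tick 5: [PARSE:P4(v=9,ok=F), VALIDATE:P3(v=14,ok=F), TRANSFORM:-, EMIT:P2(v=42,ok=T)] out:P1(v=0); in:P4
Tick 6: [PARSE:P5(v=12,ok=F), VALIDATE:P4(v=9,ok=T), TRANSFORM:P3(v=0,ok=F), EMIT:-] out:P2(v=42); in:P5
Tick 7: [PARSE:P6(v=8,ok=F), VALIDATE:P5(v=12,ok=F), TRANSFORM:P4(v=27,ok=T), EMIT:P3(v=0,ok=F)] out:-; in:P6
Tick 8: [PARSE:-, VALIDATE:P6(v=8,ok=T), TRANSFORM:P5(v=0,ok=F), EMIT:P4(v=27,ok=T)] out:P3(v=0); in:-
Tick 9: [PARSE:-, VALIDATE:-, TRANSFORM:P6(v=24,ok=T), EMIT:P5(v=0,ok=F)] out:P4(v=27); in:-
Tick 10: [PARSE:-, VALIDATE:-, TRANSFORM:-, EMIT:P6(v=24,ok=T)] out:P5(v=0); in:-
Tick 11: [PARSE:-, VALIDATE:-, TRANSFORM:-, EMIT:-] out:P6(v=24); in:-
P5: arrives tick 6, valid=False (id=5, id%2=1), emit tick 10, final value 0

Answer: 10 0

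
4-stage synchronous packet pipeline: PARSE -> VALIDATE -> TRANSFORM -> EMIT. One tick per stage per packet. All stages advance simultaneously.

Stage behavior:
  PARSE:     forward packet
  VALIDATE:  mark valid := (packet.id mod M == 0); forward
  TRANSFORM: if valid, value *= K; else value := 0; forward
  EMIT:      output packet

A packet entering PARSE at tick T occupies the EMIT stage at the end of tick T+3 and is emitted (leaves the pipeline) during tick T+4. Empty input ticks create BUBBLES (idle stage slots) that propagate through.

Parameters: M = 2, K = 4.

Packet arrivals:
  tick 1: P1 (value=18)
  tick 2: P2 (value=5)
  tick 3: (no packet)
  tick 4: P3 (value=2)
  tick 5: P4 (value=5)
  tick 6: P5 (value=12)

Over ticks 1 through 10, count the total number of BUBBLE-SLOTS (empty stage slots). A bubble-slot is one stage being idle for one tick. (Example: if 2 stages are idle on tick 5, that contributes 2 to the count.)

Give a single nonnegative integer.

Answer: 20

Derivation:
Tick 1: [PARSE:P1(v=18,ok=F), VALIDATE:-, TRANSFORM:-, EMIT:-] out:-; bubbles=3
Tick 2: [PARSE:P2(v=5,ok=F), VALIDATE:P1(v=18,ok=F), TRANSFORM:-, EMIT:-] out:-; bubbles=2
Tick 3: [PARSE:-, VALIDATE:P2(v=5,ok=T), TRANSFORM:P1(v=0,ok=F), EMIT:-] out:-; bubbles=2
Tick 4: [PARSE:P3(v=2,ok=F), VALIDATE:-, TRANSFORM:P2(v=20,ok=T), EMIT:P1(v=0,ok=F)] out:-; bubbles=1
Tick 5: [PARSE:P4(v=5,ok=F), VALIDATE:P3(v=2,ok=F), TRANSFORM:-, EMIT:P2(v=20,ok=T)] out:P1(v=0); bubbles=1
Tick 6: [PARSE:P5(v=12,ok=F), VALIDATE:P4(v=5,ok=T), TRANSFORM:P3(v=0,ok=F), EMIT:-] out:P2(v=20); bubbles=1
Tick 7: [PARSE:-, VALIDATE:P5(v=12,ok=F), TRANSFORM:P4(v=20,ok=T), EMIT:P3(v=0,ok=F)] out:-; bubbles=1
Tick 8: [PARSE:-, VALIDATE:-, TRANSFORM:P5(v=0,ok=F), EMIT:P4(v=20,ok=T)] out:P3(v=0); bubbles=2
Tick 9: [PARSE:-, VALIDATE:-, TRANSFORM:-, EMIT:P5(v=0,ok=F)] out:P4(v=20); bubbles=3
Tick 10: [PARSE:-, VALIDATE:-, TRANSFORM:-, EMIT:-] out:P5(v=0); bubbles=4
Total bubble-slots: 20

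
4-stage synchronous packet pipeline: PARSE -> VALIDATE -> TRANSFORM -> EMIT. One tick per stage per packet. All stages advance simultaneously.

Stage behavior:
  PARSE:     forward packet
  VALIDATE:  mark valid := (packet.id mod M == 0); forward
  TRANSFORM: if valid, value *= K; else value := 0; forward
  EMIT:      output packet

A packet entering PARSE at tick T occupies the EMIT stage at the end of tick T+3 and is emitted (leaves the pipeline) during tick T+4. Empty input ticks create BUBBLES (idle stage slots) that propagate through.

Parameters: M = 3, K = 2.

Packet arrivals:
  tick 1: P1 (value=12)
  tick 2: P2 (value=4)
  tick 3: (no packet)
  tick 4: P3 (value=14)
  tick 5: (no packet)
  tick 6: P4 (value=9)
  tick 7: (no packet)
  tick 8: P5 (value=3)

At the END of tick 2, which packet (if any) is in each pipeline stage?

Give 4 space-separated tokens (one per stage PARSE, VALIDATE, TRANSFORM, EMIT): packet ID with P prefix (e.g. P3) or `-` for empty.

Answer: P2 P1 - -

Derivation:
Tick 1: [PARSE:P1(v=12,ok=F), VALIDATE:-, TRANSFORM:-, EMIT:-] out:-; in:P1
Tick 2: [PARSE:P2(v=4,ok=F), VALIDATE:P1(v=12,ok=F), TRANSFORM:-, EMIT:-] out:-; in:P2
At end of tick 2: ['P2', 'P1', '-', '-']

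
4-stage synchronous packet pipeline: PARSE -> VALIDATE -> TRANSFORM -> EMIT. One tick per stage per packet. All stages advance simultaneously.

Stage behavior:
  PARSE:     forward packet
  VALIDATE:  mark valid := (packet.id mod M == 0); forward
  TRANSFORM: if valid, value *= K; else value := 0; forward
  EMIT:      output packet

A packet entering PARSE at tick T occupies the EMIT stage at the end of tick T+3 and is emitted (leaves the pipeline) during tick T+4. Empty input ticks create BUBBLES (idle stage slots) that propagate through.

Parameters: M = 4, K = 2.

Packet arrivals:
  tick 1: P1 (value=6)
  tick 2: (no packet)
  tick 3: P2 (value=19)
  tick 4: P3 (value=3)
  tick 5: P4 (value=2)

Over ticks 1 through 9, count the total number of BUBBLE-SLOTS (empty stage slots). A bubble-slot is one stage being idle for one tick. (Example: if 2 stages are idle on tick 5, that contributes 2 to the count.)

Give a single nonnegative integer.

Tick 1: [PARSE:P1(v=6,ok=F), VALIDATE:-, TRANSFORM:-, EMIT:-] out:-; bubbles=3
Tick 2: [PARSE:-, VALIDATE:P1(v=6,ok=F), TRANSFORM:-, EMIT:-] out:-; bubbles=3
Tick 3: [PARSE:P2(v=19,ok=F), VALIDATE:-, TRANSFORM:P1(v=0,ok=F), EMIT:-] out:-; bubbles=2
Tick 4: [PARSE:P3(v=3,ok=F), VALIDATE:P2(v=19,ok=F), TRANSFORM:-, EMIT:P1(v=0,ok=F)] out:-; bubbles=1
Tick 5: [PARSE:P4(v=2,ok=F), VALIDATE:P3(v=3,ok=F), TRANSFORM:P2(v=0,ok=F), EMIT:-] out:P1(v=0); bubbles=1
Tick 6: [PARSE:-, VALIDATE:P4(v=2,ok=T), TRANSFORM:P3(v=0,ok=F), EMIT:P2(v=0,ok=F)] out:-; bubbles=1
Tick 7: [PARSE:-, VALIDATE:-, TRANSFORM:P4(v=4,ok=T), EMIT:P3(v=0,ok=F)] out:P2(v=0); bubbles=2
Tick 8: [PARSE:-, VALIDATE:-, TRANSFORM:-, EMIT:P4(v=4,ok=T)] out:P3(v=0); bubbles=3
Tick 9: [PARSE:-, VALIDATE:-, TRANSFORM:-, EMIT:-] out:P4(v=4); bubbles=4
Total bubble-slots: 20

Answer: 20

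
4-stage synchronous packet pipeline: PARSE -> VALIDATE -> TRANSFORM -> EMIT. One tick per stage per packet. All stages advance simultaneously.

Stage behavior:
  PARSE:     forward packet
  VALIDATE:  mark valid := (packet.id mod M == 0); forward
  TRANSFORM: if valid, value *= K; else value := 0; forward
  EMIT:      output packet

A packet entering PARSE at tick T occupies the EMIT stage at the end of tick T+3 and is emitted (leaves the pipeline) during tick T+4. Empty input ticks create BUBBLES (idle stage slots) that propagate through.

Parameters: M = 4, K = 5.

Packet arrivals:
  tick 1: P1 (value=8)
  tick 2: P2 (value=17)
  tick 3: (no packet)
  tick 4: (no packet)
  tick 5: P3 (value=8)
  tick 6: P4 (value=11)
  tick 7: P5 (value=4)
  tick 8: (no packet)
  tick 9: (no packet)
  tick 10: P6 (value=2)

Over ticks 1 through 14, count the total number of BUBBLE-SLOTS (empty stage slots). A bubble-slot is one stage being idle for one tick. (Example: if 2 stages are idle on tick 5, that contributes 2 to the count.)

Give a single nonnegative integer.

Answer: 32

Derivation:
Tick 1: [PARSE:P1(v=8,ok=F), VALIDATE:-, TRANSFORM:-, EMIT:-] out:-; bubbles=3
Tick 2: [PARSE:P2(v=17,ok=F), VALIDATE:P1(v=8,ok=F), TRANSFORM:-, EMIT:-] out:-; bubbles=2
Tick 3: [PARSE:-, VALIDATE:P2(v=17,ok=F), TRANSFORM:P1(v=0,ok=F), EMIT:-] out:-; bubbles=2
Tick 4: [PARSE:-, VALIDATE:-, TRANSFORM:P2(v=0,ok=F), EMIT:P1(v=0,ok=F)] out:-; bubbles=2
Tick 5: [PARSE:P3(v=8,ok=F), VALIDATE:-, TRANSFORM:-, EMIT:P2(v=0,ok=F)] out:P1(v=0); bubbles=2
Tick 6: [PARSE:P4(v=11,ok=F), VALIDATE:P3(v=8,ok=F), TRANSFORM:-, EMIT:-] out:P2(v=0); bubbles=2
Tick 7: [PARSE:P5(v=4,ok=F), VALIDATE:P4(v=11,ok=T), TRANSFORM:P3(v=0,ok=F), EMIT:-] out:-; bubbles=1
Tick 8: [PARSE:-, VALIDATE:P5(v=4,ok=F), TRANSFORM:P4(v=55,ok=T), EMIT:P3(v=0,ok=F)] out:-; bubbles=1
Tick 9: [PARSE:-, VALIDATE:-, TRANSFORM:P5(v=0,ok=F), EMIT:P4(v=55,ok=T)] out:P3(v=0); bubbles=2
Tick 10: [PARSE:P6(v=2,ok=F), VALIDATE:-, TRANSFORM:-, EMIT:P5(v=0,ok=F)] out:P4(v=55); bubbles=2
Tick 11: [PARSE:-, VALIDATE:P6(v=2,ok=F), TRANSFORM:-, EMIT:-] out:P5(v=0); bubbles=3
Tick 12: [PARSE:-, VALIDATE:-, TRANSFORM:P6(v=0,ok=F), EMIT:-] out:-; bubbles=3
Tick 13: [PARSE:-, VALIDATE:-, TRANSFORM:-, EMIT:P6(v=0,ok=F)] out:-; bubbles=3
Tick 14: [PARSE:-, VALIDATE:-, TRANSFORM:-, EMIT:-] out:P6(v=0); bubbles=4
Total bubble-slots: 32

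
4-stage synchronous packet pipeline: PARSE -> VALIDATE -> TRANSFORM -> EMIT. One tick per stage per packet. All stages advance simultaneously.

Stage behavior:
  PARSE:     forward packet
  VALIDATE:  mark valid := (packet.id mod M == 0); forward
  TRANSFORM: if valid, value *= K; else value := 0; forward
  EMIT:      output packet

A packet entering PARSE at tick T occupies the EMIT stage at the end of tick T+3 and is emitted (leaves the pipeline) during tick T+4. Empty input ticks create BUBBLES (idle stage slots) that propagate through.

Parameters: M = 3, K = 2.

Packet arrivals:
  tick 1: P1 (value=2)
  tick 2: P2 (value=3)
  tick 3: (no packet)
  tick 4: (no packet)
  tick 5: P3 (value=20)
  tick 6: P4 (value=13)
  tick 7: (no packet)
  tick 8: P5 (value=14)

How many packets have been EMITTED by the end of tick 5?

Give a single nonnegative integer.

Tick 1: [PARSE:P1(v=2,ok=F), VALIDATE:-, TRANSFORM:-, EMIT:-] out:-; in:P1
Tick 2: [PARSE:P2(v=3,ok=F), VALIDATE:P1(v=2,ok=F), TRANSFORM:-, EMIT:-] out:-; in:P2
Tick 3: [PARSE:-, VALIDATE:P2(v=3,ok=F), TRANSFORM:P1(v=0,ok=F), EMIT:-] out:-; in:-
Tick 4: [PARSE:-, VALIDATE:-, TRANSFORM:P2(v=0,ok=F), EMIT:P1(v=0,ok=F)] out:-; in:-
Tick 5: [PARSE:P3(v=20,ok=F), VALIDATE:-, TRANSFORM:-, EMIT:P2(v=0,ok=F)] out:P1(v=0); in:P3
Emitted by tick 5: ['P1']

Answer: 1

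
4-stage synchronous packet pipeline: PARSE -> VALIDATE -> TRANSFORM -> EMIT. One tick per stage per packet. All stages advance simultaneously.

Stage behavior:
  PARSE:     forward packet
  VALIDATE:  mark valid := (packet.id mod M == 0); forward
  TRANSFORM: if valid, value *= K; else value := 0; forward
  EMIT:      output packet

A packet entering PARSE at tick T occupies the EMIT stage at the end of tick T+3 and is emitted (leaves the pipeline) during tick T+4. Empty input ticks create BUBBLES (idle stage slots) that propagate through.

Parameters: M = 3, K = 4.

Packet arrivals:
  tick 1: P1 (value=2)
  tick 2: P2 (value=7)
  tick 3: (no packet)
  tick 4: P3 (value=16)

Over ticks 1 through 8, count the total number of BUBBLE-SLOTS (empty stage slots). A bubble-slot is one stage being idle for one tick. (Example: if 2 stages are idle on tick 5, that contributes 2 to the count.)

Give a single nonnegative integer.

Tick 1: [PARSE:P1(v=2,ok=F), VALIDATE:-, TRANSFORM:-, EMIT:-] out:-; bubbles=3
Tick 2: [PARSE:P2(v=7,ok=F), VALIDATE:P1(v=2,ok=F), TRANSFORM:-, EMIT:-] out:-; bubbles=2
Tick 3: [PARSE:-, VALIDATE:P2(v=7,ok=F), TRANSFORM:P1(v=0,ok=F), EMIT:-] out:-; bubbles=2
Tick 4: [PARSE:P3(v=16,ok=F), VALIDATE:-, TRANSFORM:P2(v=0,ok=F), EMIT:P1(v=0,ok=F)] out:-; bubbles=1
Tick 5: [PARSE:-, VALIDATE:P3(v=16,ok=T), TRANSFORM:-, EMIT:P2(v=0,ok=F)] out:P1(v=0); bubbles=2
Tick 6: [PARSE:-, VALIDATE:-, TRANSFORM:P3(v=64,ok=T), EMIT:-] out:P2(v=0); bubbles=3
Tick 7: [PARSE:-, VALIDATE:-, TRANSFORM:-, EMIT:P3(v=64,ok=T)] out:-; bubbles=3
Tick 8: [PARSE:-, VALIDATE:-, TRANSFORM:-, EMIT:-] out:P3(v=64); bubbles=4
Total bubble-slots: 20

Answer: 20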